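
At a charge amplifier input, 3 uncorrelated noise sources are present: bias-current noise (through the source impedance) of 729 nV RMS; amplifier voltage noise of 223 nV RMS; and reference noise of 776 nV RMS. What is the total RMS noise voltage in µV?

1.09 µV

Uncorrelated sources add in power (mean-square): V_tot = √(ΣV_i²)
V_tot = √[(7.29×10⁻⁷)² + (2.23×10⁻⁷)² + (7.76×10⁻⁷)²] = 1.09×10⁻⁶ V = 1.09 µV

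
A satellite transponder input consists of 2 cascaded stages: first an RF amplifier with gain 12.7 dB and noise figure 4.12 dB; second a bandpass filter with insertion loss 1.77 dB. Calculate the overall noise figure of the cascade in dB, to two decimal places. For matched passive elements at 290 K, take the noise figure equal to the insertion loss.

Convert to linear (a loss of L dB is a gain of −L dB): F_i = 10^(NF_i/10), G_i = 10^(G_i,dB/10)
  Stage 1: F_1 = 10^(4.12/10) = 2.582, G_1 = 10^(12.7/10) = 18.62
  Stage 2: F_2 = 10^(1.77/10) = 1.503, G_2 = 10^(−1.77/10) = 0.6653
Friis cascade:
  F = 2.582 + (1.503 − 1)/18.62 = 2.609
NF = 10 log₁₀(2.609) = 4.17 dB

4.17 dB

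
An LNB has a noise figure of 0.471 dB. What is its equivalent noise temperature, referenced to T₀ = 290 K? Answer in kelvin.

33.2 K

F = 10^(0.471/10) = 1.11455
T_e = (F − 1)·T₀ = (1.11455 − 1) × 290 = 33.2 K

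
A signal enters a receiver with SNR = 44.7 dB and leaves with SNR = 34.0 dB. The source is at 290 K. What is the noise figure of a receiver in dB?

NF (dB) = SNR_in(dB) − SNR_out(dB) when the source is at T₀
NF = 44.7 − 34.0 = 10.7 dB

10.7 dB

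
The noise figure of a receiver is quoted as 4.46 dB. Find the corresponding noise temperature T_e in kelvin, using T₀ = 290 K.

F = 10^(4.46/10) = 2.79254
T_e = (F − 1)·T₀ = (2.79254 − 1) × 290 = 520 K

520 K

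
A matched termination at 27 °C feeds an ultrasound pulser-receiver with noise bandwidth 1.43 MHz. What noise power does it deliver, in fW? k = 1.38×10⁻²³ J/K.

5.92 fW

T = 27 °C + 273.15 = 300.15 K
P_n = kTB = 1.38×10⁻²³ × 300.15 × 1.43×10⁶ = 5.92×10⁻¹⁵ W = 5.92 fW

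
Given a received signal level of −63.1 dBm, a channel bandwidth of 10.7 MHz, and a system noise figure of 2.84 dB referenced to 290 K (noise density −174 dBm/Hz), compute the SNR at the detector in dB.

37.8 dB

Noise floor: N = −174 + 10 log₁₀(B) + NF
10 log₁₀(1.07×10⁷) = 70.29 dB
N = −174 + 70.29 + 2.84 = −100.87 dBm
SNR = P_sig − N = −63.1 − (−100.87) = 37.77 dB → 37.8 dB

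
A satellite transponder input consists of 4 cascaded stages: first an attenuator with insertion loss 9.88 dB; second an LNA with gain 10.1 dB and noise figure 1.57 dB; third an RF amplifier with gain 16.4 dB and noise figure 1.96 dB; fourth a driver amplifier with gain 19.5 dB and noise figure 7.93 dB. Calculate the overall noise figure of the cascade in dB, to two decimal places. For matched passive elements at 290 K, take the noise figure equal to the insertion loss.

Convert to linear (a loss of L dB is a gain of −L dB): F_i = 10^(NF_i/10), G_i = 10^(G_i,dB/10)
  Stage 1: F_1 = 10^(9.88/10) = 9.727, G_1 = 10^(−9.88/10) = 0.1028
  Stage 2: F_2 = 10^(1.57/10) = 1.435, G_2 = 10^(10.1/10) = 10.23
  Stage 3: F_3 = 10^(1.96/10) = 1.570, G_3 = 10^(16.4/10) = 43.65
  Stage 4: F_4 = 10^(7.93/10) = 6.209, G_4 = 10^(19.5/10) = 89.13
Friis cascade:
  F = 9.727 + (1.435 − 1)/0.1028 + (1.570 − 1)/1.052 + (6.209 − 1)/45.92 = 14.62
NF = 10 log₁₀(14.62) = 11.65 dB

11.65 dB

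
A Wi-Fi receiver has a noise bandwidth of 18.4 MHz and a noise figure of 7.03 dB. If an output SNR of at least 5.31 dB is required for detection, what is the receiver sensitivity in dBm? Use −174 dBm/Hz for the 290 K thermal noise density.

Sensitivity = −174 + 10 log₁₀(B) + NF + SNR_min
= −174 + 72.65 + 7.03 + 5.31
= −89.01 dBm → −89.0 dBm

−89.0 dBm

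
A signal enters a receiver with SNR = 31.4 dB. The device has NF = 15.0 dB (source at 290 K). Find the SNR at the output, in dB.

16.4 dB

By definition F = SNR_in/SNR_out, so in dB: SNR_out = SNR_in − NF
SNR_out = 31.4 − 15.0 = 16.4 dB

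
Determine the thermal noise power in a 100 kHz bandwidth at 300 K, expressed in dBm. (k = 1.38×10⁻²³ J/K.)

P_n = kTB = 1.38×10⁻²³ × 300 × 1.00×10⁵ = 4.14×10⁻¹⁶ W
In dBm: 10 log₁₀(4.14×10⁻¹⁶ / 10⁻³) = −123.8 dBm

−123.8 dBm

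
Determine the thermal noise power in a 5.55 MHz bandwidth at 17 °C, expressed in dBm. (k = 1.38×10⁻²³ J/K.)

−106.5 dBm

T = 17 °C + 273.15 = 290.15 K
P_n = kTB = 1.38×10⁻²³ × 290.15 × 5.55×10⁶ = 2.22×10⁻¹⁴ W
In dBm: 10 log₁₀(2.22×10⁻¹⁴ / 10⁻³) = −106.5 dBm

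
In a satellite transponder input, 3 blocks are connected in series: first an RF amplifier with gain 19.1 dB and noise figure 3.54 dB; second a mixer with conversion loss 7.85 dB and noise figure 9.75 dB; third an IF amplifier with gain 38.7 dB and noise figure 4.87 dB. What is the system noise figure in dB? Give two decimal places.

4.01 dB

Convert to linear (a loss of L dB is a gain of −L dB): F_i = 10^(NF_i/10), G_i = 10^(G_i,dB/10)
  Stage 1: F_1 = 10^(3.54/10) = 2.259, G_1 = 10^(19.1/10) = 81.28
  Stage 2: F_2 = 10^(9.75/10) = 9.441, G_2 = 10^(−7.85/10) = 0.1641
  Stage 3: F_3 = 10^(4.87/10) = 3.069, G_3 = 10^(38.7/10) = 7413
Friis cascade:
  F = 2.259 + (9.441 − 1)/81.28 + (3.069 − 1)/13.34 = 2.518
NF = 10 log₁₀(2.518) = 4.01 dB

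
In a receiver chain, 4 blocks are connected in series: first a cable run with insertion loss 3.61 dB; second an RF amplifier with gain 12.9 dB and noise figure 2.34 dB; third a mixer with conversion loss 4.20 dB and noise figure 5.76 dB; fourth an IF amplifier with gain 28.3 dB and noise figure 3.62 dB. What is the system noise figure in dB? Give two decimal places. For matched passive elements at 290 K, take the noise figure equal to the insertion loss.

6.69 dB

Convert to linear (a loss of L dB is a gain of −L dB): F_i = 10^(NF_i/10), G_i = 10^(G_i,dB/10)
  Stage 1: F_1 = 10^(3.61/10) = 2.296, G_1 = 10^(−3.61/10) = 0.4355
  Stage 2: F_2 = 10^(2.34/10) = 1.714, G_2 = 10^(12.9/10) = 19.50
  Stage 3: F_3 = 10^(5.76/10) = 3.767, G_3 = 10^(−4.20/10) = 0.3802
  Stage 4: F_4 = 10^(3.62/10) = 2.301, G_4 = 10^(28.3/10) = 676.1
Friis cascade:
  F = 2.296 + (1.714 − 1)/0.4355 + (3.767 − 1)/8.492 + (2.301 − 1)/3.228 = 4.664
NF = 10 log₁₀(4.664) = 6.69 dB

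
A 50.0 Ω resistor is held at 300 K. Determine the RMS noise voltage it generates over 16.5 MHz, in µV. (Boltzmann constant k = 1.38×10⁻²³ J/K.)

V_n = √(4kTRB)
4kTRB = 4 × 1.38×10⁻²³ × 300 × 5.00×10¹ × 1.65×10⁷ = 1.37×10⁻¹¹ V²
V_n = √(1.37×10⁻¹¹) = 3.70×10⁻⁶ V = 3.70 µV

3.70 µV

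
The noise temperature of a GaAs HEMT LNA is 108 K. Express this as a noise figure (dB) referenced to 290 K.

F = 1 + T_e/T₀ = 1 + 108/290 = 1.37241
NF = 10 log₁₀(1.37241) = 1.37 dB

1.37 dB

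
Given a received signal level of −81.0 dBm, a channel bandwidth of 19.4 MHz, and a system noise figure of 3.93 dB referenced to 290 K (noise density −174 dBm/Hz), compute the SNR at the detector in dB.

Noise floor: N = −174 + 10 log₁₀(B) + NF
10 log₁₀(1.94×10⁷) = 72.88 dB
N = −174 + 72.88 + 3.93 = −97.19 dBm
SNR = P_sig − N = −81.0 − (−97.19) = 16.19 dB → 16.2 dB

16.2 dB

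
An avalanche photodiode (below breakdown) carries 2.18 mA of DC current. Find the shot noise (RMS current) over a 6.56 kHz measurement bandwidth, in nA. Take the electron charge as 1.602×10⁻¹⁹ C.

2.14 nA

I_n = √(2qI·B)
2qI·B = 2 × 1.602×10⁻¹⁹ × 2.18×10⁻³ × 6.56×10³ = 4.58×10⁻¹⁸ A²
I_n = √(4.58×10⁻¹⁸) = 2.14×10⁻⁹ A = 2.14 nA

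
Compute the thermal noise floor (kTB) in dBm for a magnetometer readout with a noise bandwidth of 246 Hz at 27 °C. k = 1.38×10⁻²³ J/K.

T = 27 °C + 273.15 = 300.15 K
P_n = kTB = 1.38×10⁻²³ × 300.15 × 2.46×10² = 1.02×10⁻¹⁸ W
In dBm: 10 log₁₀(1.02×10⁻¹⁸ / 10⁻³) = −149.9 dBm

−149.9 dBm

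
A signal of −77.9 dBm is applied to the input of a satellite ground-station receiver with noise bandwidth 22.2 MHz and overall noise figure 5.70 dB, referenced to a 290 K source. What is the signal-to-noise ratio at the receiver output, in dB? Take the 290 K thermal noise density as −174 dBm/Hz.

16.9 dB

Noise floor: N = −174 + 10 log₁₀(B) + NF
10 log₁₀(2.22×10⁷) = 73.46 dB
N = −174 + 73.46 + 5.70 = −94.84 dBm
SNR = P_sig − N = −77.9 − (−94.84) = 16.94 dB → 16.9 dB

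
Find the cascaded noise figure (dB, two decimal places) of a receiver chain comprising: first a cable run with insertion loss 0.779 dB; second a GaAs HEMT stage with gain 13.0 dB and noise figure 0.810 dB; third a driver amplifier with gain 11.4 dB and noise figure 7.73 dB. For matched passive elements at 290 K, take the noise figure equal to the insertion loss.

Convert to linear (a loss of L dB is a gain of −L dB): F_i = 10^(NF_i/10), G_i = 10^(G_i,dB/10)
  Stage 1: F_1 = 10^(0.779/10) = 1.196, G_1 = 10^(−0.779/10) = 0.8358
  Stage 2: F_2 = 10^(0.810/10) = 1.205, G_2 = 10^(13.0/10) = 19.95
  Stage 3: F_3 = 10^(7.73/10) = 5.929, G_3 = 10^(11.4/10) = 13.80
Friis cascade:
  F = 1.196 + (1.205 − 1)/0.8358 + (5.929 − 1)/16.68 = 1.737
NF = 10 log₁₀(1.737) = 2.40 dB

2.40 dB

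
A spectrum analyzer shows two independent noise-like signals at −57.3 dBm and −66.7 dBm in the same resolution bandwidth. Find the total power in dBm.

−56.8 dBm

Convert to linear, add, convert back:
P₁ = 1.86×10⁻⁹ W, P₂ = 2.14×10⁻¹⁰ W
P_tot = 2.08×10⁻⁹ W → 10 log₁₀(P_tot / 10⁻³) = −56.8 dBm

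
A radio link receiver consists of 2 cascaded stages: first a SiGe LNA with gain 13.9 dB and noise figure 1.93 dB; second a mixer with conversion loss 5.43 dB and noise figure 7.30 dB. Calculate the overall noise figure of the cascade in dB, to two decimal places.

2.40 dB

Convert to linear (a loss of L dB is a gain of −L dB): F_i = 10^(NF_i/10), G_i = 10^(G_i,dB/10)
  Stage 1: F_1 = 10^(1.93/10) = 1.560, G_1 = 10^(13.9/10) = 24.55
  Stage 2: F_2 = 10^(7.30/10) = 5.370, G_2 = 10^(−5.43/10) = 0.2864
Friis cascade:
  F = 1.560 + (5.370 − 1)/24.55 = 1.738
NF = 10 log₁₀(1.738) = 2.40 dB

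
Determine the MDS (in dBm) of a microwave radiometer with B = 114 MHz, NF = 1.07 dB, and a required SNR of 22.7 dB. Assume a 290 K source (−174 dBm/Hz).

−69.7 dBm

Sensitivity = −174 + 10 log₁₀(B) + NF + SNR_min
= −174 + 80.57 + 1.07 + 22.7
= −69.66 dBm → −69.7 dBm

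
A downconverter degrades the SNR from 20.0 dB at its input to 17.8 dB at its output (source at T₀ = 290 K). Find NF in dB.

NF (dB) = SNR_in(dB) − SNR_out(dB) when the source is at T₀
NF = 20.0 − 17.8 = 2.2 dB

2.2 dB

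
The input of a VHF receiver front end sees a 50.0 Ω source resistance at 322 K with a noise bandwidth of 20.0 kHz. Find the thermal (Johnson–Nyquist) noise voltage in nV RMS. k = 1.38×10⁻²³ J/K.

133 nV

V_n = √(4kTRB)
4kTRB = 4 × 1.38×10⁻²³ × 322 × 5.00×10¹ × 2.00×10⁴ = 1.78×10⁻¹⁴ V²
V_n = √(1.78×10⁻¹⁴) = 1.33×10⁻⁷ V = 133 nV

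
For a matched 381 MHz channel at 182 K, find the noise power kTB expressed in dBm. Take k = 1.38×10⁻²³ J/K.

−90.2 dBm

P_n = kTB = 1.38×10⁻²³ × 182 × 3.81×10⁸ = 9.57×10⁻¹³ W
In dBm: 10 log₁₀(9.57×10⁻¹³ / 10⁻³) = −90.2 dBm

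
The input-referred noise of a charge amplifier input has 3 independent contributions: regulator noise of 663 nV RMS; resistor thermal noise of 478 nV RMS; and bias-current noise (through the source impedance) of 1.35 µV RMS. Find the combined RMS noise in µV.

1.58 µV

Uncorrelated sources add in power (mean-square): V_tot = √(ΣV_i²)
V_tot = √[(6.63×10⁻⁷)² + (4.78×10⁻⁷)² + (1.35×10⁻⁶)²] = 1.58×10⁻⁶ V = 1.58 µV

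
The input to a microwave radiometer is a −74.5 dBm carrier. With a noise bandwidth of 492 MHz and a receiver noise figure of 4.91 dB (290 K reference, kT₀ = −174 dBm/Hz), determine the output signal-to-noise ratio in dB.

7.7 dB

Noise floor: N = −174 + 10 log₁₀(B) + NF
10 log₁₀(4.92×10⁸) = 86.92 dB
N = −174 + 86.92 + 4.91 = −82.17 dBm
SNR = P_sig − N = −74.5 − (−82.17) = 7.67 dB → 7.7 dB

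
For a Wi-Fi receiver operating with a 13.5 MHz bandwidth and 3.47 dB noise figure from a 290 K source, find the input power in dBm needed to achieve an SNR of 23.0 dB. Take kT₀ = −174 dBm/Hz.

−76.2 dBm

Sensitivity = −174 + 10 log₁₀(B) + NF + SNR_min
= −174 + 71.3 + 3.47 + 23.0
= −76.23 dBm → −76.2 dBm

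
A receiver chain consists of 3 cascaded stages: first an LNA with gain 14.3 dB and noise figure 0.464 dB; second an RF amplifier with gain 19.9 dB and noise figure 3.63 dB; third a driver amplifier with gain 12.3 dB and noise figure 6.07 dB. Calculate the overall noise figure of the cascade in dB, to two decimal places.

Convert to linear (a loss of L dB is a gain of −L dB): F_i = 10^(NF_i/10), G_i = 10^(G_i,dB/10)
  Stage 1: F_1 = 10^(0.464/10) = 1.113, G_1 = 10^(14.3/10) = 26.92
  Stage 2: F_2 = 10^(3.63/10) = 2.307, G_2 = 10^(19.9/10) = 97.72
  Stage 3: F_3 = 10^(6.07/10) = 4.046, G_3 = 10^(12.3/10) = 16.98
Friis cascade:
  F = 1.113 + (2.307 − 1)/26.92 + (4.046 − 1)/2630 = 1.162
NF = 10 log₁₀(1.162) = 0.65 dB

0.65 dB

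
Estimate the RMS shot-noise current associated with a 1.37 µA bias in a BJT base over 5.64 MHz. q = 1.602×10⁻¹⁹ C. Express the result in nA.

1.57 nA

I_n = √(2qI·B)
2qI·B = 2 × 1.602×10⁻¹⁹ × 1.37×10⁻⁶ × 5.64×10⁶ = 2.48×10⁻¹⁸ A²
I_n = √(2.48×10⁻¹⁸) = 1.57×10⁻⁹ A = 1.57 nA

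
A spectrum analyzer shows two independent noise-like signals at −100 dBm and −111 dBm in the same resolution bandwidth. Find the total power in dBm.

−99.7 dBm

Convert to linear, add, convert back:
P₁ = 1.00×10⁻¹³ W, P₂ = 7.94×10⁻¹⁵ W
P_tot = 1.08×10⁻¹³ W → 10 log₁₀(P_tot / 10⁻³) = −99.7 dBm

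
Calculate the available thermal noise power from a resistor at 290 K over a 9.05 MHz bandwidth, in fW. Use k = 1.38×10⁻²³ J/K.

36.2 fW

P_n = kTB = 1.38×10⁻²³ × 290 × 9.05×10⁶ = 3.62×10⁻¹⁴ W = 36.2 fW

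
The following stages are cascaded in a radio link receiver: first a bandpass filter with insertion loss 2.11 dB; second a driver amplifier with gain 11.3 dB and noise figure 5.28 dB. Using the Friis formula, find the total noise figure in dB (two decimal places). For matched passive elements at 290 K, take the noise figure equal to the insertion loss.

Convert to linear (a loss of L dB is a gain of −L dB): F_i = 10^(NF_i/10), G_i = 10^(G_i,dB/10)
  Stage 1: F_1 = 10^(2.11/10) = 1.626, G_1 = 10^(−2.11/10) = 0.6152
  Stage 2: F_2 = 10^(5.28/10) = 3.373, G_2 = 10^(11.3/10) = 13.49
Friis cascade:
  F = 1.626 + (3.373 − 1)/0.6152 = 5.483
NF = 10 log₁₀(5.483) = 7.39 dB

7.39 dB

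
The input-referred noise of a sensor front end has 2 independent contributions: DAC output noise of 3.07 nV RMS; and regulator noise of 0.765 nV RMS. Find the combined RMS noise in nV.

3.16 nV

Uncorrelated sources add in power (mean-square): V_tot = √(ΣV_i²)
V_tot = √[(3.07×10⁻⁹)² + (7.65×10⁻¹⁰)²] = 3.16×10⁻⁹ V = 3.16 nV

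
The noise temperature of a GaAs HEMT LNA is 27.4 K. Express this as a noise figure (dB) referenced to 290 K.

0.392 dB

F = 1 + T_e/T₀ = 1 + 27.4/290 = 1.09448
NF = 10 log₁₀(1.09448) = 0.392 dB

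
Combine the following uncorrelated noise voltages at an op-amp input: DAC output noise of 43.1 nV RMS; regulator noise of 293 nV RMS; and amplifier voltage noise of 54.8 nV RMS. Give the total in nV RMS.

Uncorrelated sources add in power (mean-square): V_tot = √(ΣV_i²)
V_tot = √[(4.31×10⁻⁸)² + (2.93×10⁻⁷)² + (5.48×10⁻⁸)²] = 3.01×10⁻⁷ V = 301 nV

301 nV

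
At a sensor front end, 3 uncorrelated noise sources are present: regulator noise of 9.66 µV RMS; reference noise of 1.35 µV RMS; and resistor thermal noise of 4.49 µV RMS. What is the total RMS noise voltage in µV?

10.7 µV

Uncorrelated sources add in power (mean-square): V_tot = √(ΣV_i²)
V_tot = √[(9.66×10⁻⁶)² + (1.35×10⁻⁶)² + (4.49×10⁻⁶)²] = 1.07×10⁻⁵ V = 10.7 µV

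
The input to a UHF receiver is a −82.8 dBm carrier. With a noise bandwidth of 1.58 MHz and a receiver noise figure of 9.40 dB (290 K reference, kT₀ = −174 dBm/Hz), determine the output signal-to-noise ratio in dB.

19.8 dB

Noise floor: N = −174 + 10 log₁₀(B) + NF
10 log₁₀(1.58×10⁶) = 61.99 dB
N = −174 + 61.99 + 9.40 = −102.61 dBm
SNR = P_sig − N = −82.8 − (−102.61) = 19.81 dB → 19.8 dB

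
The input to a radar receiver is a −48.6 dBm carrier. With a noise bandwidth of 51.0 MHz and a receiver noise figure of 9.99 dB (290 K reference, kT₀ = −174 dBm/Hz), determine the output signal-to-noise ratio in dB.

38.3 dB

Noise floor: N = −174 + 10 log₁₀(B) + NF
10 log₁₀(5.10×10⁷) = 77.08 dB
N = −174 + 77.08 + 9.99 = −86.93 dBm
SNR = P_sig − N = −48.6 − (−86.93) = 38.33 dB → 38.3 dB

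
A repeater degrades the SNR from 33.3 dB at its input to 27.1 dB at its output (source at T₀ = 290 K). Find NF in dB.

6.2 dB

NF (dB) = SNR_in(dB) − SNR_out(dB) when the source is at T₀
NF = 33.3 − 27.1 = 6.2 dB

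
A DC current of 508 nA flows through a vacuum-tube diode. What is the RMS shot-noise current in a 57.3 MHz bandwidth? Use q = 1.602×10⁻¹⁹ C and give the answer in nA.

I_n = √(2qI·B)
2qI·B = 2 × 1.602×10⁻¹⁹ × 5.08×10⁻⁷ × 5.73×10⁷ = 9.33×10⁻¹⁸ A²
I_n = √(9.33×10⁻¹⁸) = 3.05×10⁻⁹ A = 3.05 nA

3.05 nA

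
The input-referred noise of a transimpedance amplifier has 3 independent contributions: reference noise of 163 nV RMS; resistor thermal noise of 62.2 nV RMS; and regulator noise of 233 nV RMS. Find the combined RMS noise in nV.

Uncorrelated sources add in power (mean-square): V_tot = √(ΣV_i²)
V_tot = √[(1.63×10⁻⁷)² + (6.22×10⁻⁸)² + (2.33×10⁻⁷)²] = 2.91×10⁻⁷ V = 291 nV

291 nV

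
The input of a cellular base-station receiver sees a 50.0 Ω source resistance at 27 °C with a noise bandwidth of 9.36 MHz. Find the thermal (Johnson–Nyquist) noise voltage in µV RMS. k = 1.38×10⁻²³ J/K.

2.78 µV

T = 27 °C + 273.15 = 300.15 K
V_n = √(4kTRB)
4kTRB = 4 × 1.38×10⁻²³ × 300.15 × 5.00×10¹ × 9.36×10⁶ = 7.75×10⁻¹² V²
V_n = √(7.75×10⁻¹²) = 2.78×10⁻⁶ V = 2.78 µV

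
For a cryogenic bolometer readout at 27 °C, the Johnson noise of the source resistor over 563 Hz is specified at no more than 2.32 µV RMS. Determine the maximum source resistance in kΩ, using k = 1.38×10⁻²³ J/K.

577 kΩ

T = 27 °C + 273.15 = 300.15 K
Johnson–Nyquist: V_n = √(4kTRB) ⇒ R = V_n² / (4kTB)
4kTB = 4 × 1.38×10⁻²³ × 300.15 × 5.63×10² = 9.33×10⁻¹⁸
R = (2.32×10⁻⁶)² / 9.33×10⁻¹⁸ = 5.77×10⁵ Ω = 577 kΩ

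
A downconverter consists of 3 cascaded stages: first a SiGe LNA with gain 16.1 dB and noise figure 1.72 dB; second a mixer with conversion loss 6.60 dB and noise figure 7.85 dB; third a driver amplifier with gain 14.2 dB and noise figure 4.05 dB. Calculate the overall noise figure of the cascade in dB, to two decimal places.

Convert to linear (a loss of L dB is a gain of −L dB): F_i = 10^(NF_i/10), G_i = 10^(G_i,dB/10)
  Stage 1: F_1 = 10^(1.72/10) = 1.486, G_1 = 10^(16.1/10) = 40.74
  Stage 2: F_2 = 10^(7.85/10) = 6.095, G_2 = 10^(−6.60/10) = 0.2188
  Stage 3: F_3 = 10^(4.05/10) = 2.541, G_3 = 10^(14.2/10) = 26.30
Friis cascade:
  F = 1.486 + (6.095 − 1)/40.74 + (2.541 − 1)/8.913 = 1.784
NF = 10 log₁₀(1.784) = 2.51 dB

2.51 dB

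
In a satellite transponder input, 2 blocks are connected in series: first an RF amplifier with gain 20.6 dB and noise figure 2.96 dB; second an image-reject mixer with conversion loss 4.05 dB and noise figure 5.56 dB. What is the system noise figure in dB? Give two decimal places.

Convert to linear (a loss of L dB is a gain of −L dB): F_i = 10^(NF_i/10), G_i = 10^(G_i,dB/10)
  Stage 1: F_1 = 10^(2.96/10) = 1.977, G_1 = 10^(20.6/10) = 114.8
  Stage 2: F_2 = 10^(5.56/10) = 3.597, G_2 = 10^(−4.05/10) = 0.3936
Friis cascade:
  F = 1.977 + (3.597 − 1)/114.8 = 2.000
NF = 10 log₁₀(2.000) = 3.01 dB

3.01 dB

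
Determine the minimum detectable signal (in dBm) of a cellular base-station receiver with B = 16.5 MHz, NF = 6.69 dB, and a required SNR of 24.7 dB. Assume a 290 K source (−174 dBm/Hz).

Sensitivity = −174 + 10 log₁₀(B) + NF + SNR_min
= −174 + 72.17 + 6.69 + 24.7
= −70.44 dBm → −70.4 dBm

−70.4 dBm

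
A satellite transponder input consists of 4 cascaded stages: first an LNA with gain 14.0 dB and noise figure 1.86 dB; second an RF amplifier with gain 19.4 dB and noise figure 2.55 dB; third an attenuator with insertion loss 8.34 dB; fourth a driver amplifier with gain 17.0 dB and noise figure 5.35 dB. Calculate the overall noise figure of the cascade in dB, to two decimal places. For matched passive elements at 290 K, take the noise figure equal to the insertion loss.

1.98 dB

Convert to linear (a loss of L dB is a gain of −L dB): F_i = 10^(NF_i/10), G_i = 10^(G_i,dB/10)
  Stage 1: F_1 = 10^(1.86/10) = 1.535, G_1 = 10^(14.0/10) = 25.12
  Stage 2: F_2 = 10^(2.55/10) = 1.799, G_2 = 10^(19.4/10) = 87.10
  Stage 3: F_3 = 10^(8.34/10) = 6.823, G_3 = 10^(−8.34/10) = 0.1466
  Stage 4: F_4 = 10^(5.35/10) = 3.428, G_4 = 10^(17.0/10) = 50.12
Friis cascade:
  F = 1.535 + (1.799 − 1)/25.12 + (6.823 − 1)/2188 + (3.428 − 1)/320.6 = 1.577
NF = 10 log₁₀(1.577) = 1.98 dB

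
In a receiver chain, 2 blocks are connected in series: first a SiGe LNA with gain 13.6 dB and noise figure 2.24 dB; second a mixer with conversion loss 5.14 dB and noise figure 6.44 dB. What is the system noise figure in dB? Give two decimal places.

2.61 dB

Convert to linear (a loss of L dB is a gain of −L dB): F_i = 10^(NF_i/10), G_i = 10^(G_i,dB/10)
  Stage 1: F_1 = 10^(2.24/10) = 1.675, G_1 = 10^(13.6/10) = 22.91
  Stage 2: F_2 = 10^(6.44/10) = 4.406, G_2 = 10^(−5.14/10) = 0.3062
Friis cascade:
  F = 1.675 + (4.406 − 1)/22.91 = 1.824
NF = 10 log₁₀(1.824) = 2.61 dB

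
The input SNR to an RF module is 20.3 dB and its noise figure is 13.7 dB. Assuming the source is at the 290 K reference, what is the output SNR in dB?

By definition F = SNR_in/SNR_out, so in dB: SNR_out = SNR_in − NF
SNR_out = 20.3 − 13.7 = 6.6 dB

6.6 dB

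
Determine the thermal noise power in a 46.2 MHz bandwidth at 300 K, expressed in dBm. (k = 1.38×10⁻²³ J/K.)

−97.2 dBm

P_n = kTB = 1.38×10⁻²³ × 300 × 4.62×10⁷ = 1.91×10⁻¹³ W
In dBm: 10 log₁₀(1.91×10⁻¹³ / 10⁻³) = −97.2 dBm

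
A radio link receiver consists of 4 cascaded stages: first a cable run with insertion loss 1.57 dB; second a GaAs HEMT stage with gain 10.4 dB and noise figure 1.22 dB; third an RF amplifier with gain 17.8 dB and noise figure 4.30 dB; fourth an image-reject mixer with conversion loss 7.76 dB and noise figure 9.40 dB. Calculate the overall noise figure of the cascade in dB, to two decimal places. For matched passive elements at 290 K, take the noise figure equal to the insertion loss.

Convert to linear (a loss of L dB is a gain of −L dB): F_i = 10^(NF_i/10), G_i = 10^(G_i,dB/10)
  Stage 1: F_1 = 10^(1.57/10) = 1.435, G_1 = 10^(−1.57/10) = 0.6966
  Stage 2: F_2 = 10^(1.22/10) = 1.324, G_2 = 10^(10.4/10) = 10.96
  Stage 3: F_3 = 10^(4.30/10) = 2.692, G_3 = 10^(17.8/10) = 60.26
  Stage 4: F_4 = 10^(9.40/10) = 8.710, G_4 = 10^(−7.76/10) = 0.1675
Friis cascade:
  F = 1.435 + (1.324 − 1)/0.6966 + (2.692 − 1)/7.638 + (8.710 − 1)/460.3 = 2.139
NF = 10 log₁₀(2.139) = 3.30 dB

3.30 dB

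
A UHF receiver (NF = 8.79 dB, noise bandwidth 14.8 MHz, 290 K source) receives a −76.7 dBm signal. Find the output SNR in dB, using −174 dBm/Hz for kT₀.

16.8 dB

Noise floor: N = −174 + 10 log₁₀(B) + NF
10 log₁₀(1.48×10⁷) = 71.7 dB
N = −174 + 71.7 + 8.79 = −93.51 dBm
SNR = P_sig − N = −76.7 − (−93.51) = 16.81 dB → 16.8 dB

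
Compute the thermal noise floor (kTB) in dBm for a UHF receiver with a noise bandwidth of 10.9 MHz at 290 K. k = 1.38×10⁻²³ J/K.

−103.6 dBm

P_n = kTB = 1.38×10⁻²³ × 290 × 1.09×10⁷ = 4.36×10⁻¹⁴ W
In dBm: 10 log₁₀(4.36×10⁻¹⁴ / 10⁻³) = −103.6 dBm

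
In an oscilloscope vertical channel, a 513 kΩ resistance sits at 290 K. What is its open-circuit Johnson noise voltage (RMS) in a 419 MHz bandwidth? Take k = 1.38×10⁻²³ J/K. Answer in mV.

V_n = √(4kTRB)
4kTRB = 4 × 1.38×10⁻²³ × 290 × 5.13×10⁵ × 4.19×10⁸ = 3.44×10⁻⁶ V²
V_n = √(3.44×10⁻⁶) = 1.85×10⁻³ V = 1.85 mV

1.85 mV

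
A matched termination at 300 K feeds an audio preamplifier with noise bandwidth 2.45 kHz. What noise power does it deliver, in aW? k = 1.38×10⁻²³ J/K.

P_n = kTB = 1.38×10⁻²³ × 300 × 2.45×10³ = 1.01×10⁻¹⁷ W = 10.1 aW

10.1 aW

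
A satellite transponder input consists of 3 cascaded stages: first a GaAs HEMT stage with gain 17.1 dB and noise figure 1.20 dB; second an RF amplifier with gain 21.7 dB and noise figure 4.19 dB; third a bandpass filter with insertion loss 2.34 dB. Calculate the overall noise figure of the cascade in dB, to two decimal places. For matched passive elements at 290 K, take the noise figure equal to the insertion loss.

1.30 dB

Convert to linear (a loss of L dB is a gain of −L dB): F_i = 10^(NF_i/10), G_i = 10^(G_i,dB/10)
  Stage 1: F_1 = 10^(1.20/10) = 1.318, G_1 = 10^(17.1/10) = 51.29
  Stage 2: F_2 = 10^(4.19/10) = 2.624, G_2 = 10^(21.7/10) = 147.9
  Stage 3: F_3 = 10^(2.34/10) = 1.714, G_3 = 10^(−2.34/10) = 0.5834
Friis cascade:
  F = 1.318 + (2.624 − 1)/51.29 + (1.714 − 1)/7586 = 1.350
NF = 10 log₁₀(1.350) = 1.30 dB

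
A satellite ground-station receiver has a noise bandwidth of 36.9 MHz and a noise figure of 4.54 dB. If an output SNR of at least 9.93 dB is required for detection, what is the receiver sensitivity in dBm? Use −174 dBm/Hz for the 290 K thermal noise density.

−83.9 dBm

Sensitivity = −174 + 10 log₁₀(B) + NF + SNR_min
= −174 + 75.67 + 4.54 + 9.93
= −83.86 dBm → −83.9 dBm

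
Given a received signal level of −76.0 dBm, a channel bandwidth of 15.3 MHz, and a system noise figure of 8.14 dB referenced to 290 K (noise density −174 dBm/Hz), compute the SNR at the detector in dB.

18.0 dB

Noise floor: N = −174 + 10 log₁₀(B) + NF
10 log₁₀(1.53×10⁷) = 71.85 dB
N = −174 + 71.85 + 8.14 = −94.01 dBm
SNR = P_sig − N = −76.0 − (−94.01) = 18.01 dB → 18.0 dB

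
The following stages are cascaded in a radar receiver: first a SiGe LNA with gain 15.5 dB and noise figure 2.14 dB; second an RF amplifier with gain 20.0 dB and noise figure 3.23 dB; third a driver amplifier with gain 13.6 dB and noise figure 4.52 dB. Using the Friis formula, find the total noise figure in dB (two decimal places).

2.22 dB

Convert to linear (a loss of L dB is a gain of −L dB): F_i = 10^(NF_i/10), G_i = 10^(G_i,dB/10)
  Stage 1: F_1 = 10^(2.14/10) = 1.637, G_1 = 10^(15.5/10) = 35.48
  Stage 2: F_2 = 10^(3.23/10) = 2.104, G_2 = 10^(20.0/10) = 100.0
  Stage 3: F_3 = 10^(4.52/10) = 2.831, G_3 = 10^(13.6/10) = 22.91
Friis cascade:
  F = 1.637 + (2.104 − 1)/35.48 + (2.831 − 1)/3548 = 1.668
NF = 10 log₁₀(1.668) = 2.22 dB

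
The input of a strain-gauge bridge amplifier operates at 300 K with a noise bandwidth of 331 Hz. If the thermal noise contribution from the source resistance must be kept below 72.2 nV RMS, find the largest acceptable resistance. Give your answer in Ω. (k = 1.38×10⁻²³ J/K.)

Johnson–Nyquist: V_n = √(4kTRB) ⇒ R = V_n² / (4kTB)
4kTB = 4 × 1.38×10⁻²³ × 300 × 3.31×10² = 5.48×10⁻¹⁸
R = (7.22×10⁻⁸)² / 5.48×10⁻¹⁸ = 9.51×10² Ω = 951 Ω

951 Ω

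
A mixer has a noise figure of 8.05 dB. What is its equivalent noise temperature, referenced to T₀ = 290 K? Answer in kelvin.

1561 K

F = 10^(8.05/10) = 6.38263
T_e = (F − 1)·T₀ = (6.38263 − 1) × 290 = 1561 K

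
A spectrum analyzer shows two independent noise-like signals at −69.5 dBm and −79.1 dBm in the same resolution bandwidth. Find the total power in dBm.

−69.0 dBm

Convert to linear, add, convert back:
P₁ = 1.12×10⁻¹⁰ W, P₂ = 1.23×10⁻¹¹ W
P_tot = 1.25×10⁻¹⁰ W → 10 log₁₀(P_tot / 10⁻³) = −69.0 dBm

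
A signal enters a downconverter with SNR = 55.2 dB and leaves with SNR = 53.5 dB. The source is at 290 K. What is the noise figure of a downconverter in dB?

1.7 dB

NF (dB) = SNR_in(dB) − SNR_out(dB) when the source is at T₀
NF = 55.2 − 53.5 = 1.7 dB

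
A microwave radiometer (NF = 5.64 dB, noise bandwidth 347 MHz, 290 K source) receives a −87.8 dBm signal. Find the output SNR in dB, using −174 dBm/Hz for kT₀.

−4.8 dB

Noise floor: N = −174 + 10 log₁₀(B) + NF
10 log₁₀(3.47×10⁸) = 85.4 dB
N = −174 + 85.4 + 5.64 = −82.96 dBm
SNR = P_sig − N = −87.8 − (−82.96) = −4.84 dB → −4.8 dB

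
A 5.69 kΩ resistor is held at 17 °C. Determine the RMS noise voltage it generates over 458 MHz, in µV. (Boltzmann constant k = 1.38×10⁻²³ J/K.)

T = 17 °C + 273.15 = 290.15 K
V_n = √(4kTRB)
4kTRB = 4 × 1.38×10⁻²³ × 290.15 × 5.69×10³ × 4.58×10⁸ = 4.17×10⁻⁸ V²
V_n = √(4.17×10⁻⁸) = 2.04×10⁻⁴ V = 204 µV

204 µV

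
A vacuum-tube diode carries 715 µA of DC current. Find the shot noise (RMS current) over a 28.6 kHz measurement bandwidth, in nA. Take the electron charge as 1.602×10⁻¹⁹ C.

I_n = √(2qI·B)
2qI·B = 2 × 1.602×10⁻¹⁹ × 7.15×10⁻⁴ × 2.86×10⁴ = 6.55×10⁻¹⁸ A²
I_n = √(6.55×10⁻¹⁸) = 2.56×10⁻⁹ A = 2.56 nA

2.56 nA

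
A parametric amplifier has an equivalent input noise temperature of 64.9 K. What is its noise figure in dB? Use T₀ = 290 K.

F = 1 + T_e/T₀ = 1 + 64.9/290 = 1.22379
NF = 10 log₁₀(1.22379) = 0.877 dB

0.877 dB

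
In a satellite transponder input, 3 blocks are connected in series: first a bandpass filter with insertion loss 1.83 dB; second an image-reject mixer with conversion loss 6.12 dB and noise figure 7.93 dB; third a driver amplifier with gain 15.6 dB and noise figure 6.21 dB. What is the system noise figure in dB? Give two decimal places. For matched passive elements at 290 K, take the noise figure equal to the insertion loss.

14.67 dB

Convert to linear (a loss of L dB is a gain of −L dB): F_i = 10^(NF_i/10), G_i = 10^(G_i,dB/10)
  Stage 1: F_1 = 10^(1.83/10) = 1.524, G_1 = 10^(−1.83/10) = 0.6561
  Stage 2: F_2 = 10^(7.93/10) = 6.209, G_2 = 10^(−6.12/10) = 0.2443
  Stage 3: F_3 = 10^(6.21/10) = 4.178, G_3 = 10^(15.6/10) = 36.31
Friis cascade:
  F = 1.524 + (6.209 − 1)/0.6561 + (4.178 − 1)/0.1603 = 29.29
NF = 10 log₁₀(29.29) = 14.67 dB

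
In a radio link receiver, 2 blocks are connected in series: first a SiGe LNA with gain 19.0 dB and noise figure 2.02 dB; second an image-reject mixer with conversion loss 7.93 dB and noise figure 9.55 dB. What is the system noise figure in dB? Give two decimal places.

2.29 dB

Convert to linear (a loss of L dB is a gain of −L dB): F_i = 10^(NF_i/10), G_i = 10^(G_i,dB/10)
  Stage 1: F_1 = 10^(2.02/10) = 1.592, G_1 = 10^(19.0/10) = 79.43
  Stage 2: F_2 = 10^(9.55/10) = 9.016, G_2 = 10^(−7.93/10) = 0.1611
Friis cascade:
  F = 1.592 + (9.016 − 1)/79.43 = 1.693
NF = 10 log₁₀(1.693) = 2.29 dB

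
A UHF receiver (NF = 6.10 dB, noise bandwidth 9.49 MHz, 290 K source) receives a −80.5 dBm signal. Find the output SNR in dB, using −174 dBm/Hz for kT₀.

Noise floor: N = −174 + 10 log₁₀(B) + NF
10 log₁₀(9.49×10⁶) = 69.77 dB
N = −174 + 69.77 + 6.10 = −98.13 dBm
SNR = P_sig − N = −80.5 − (−98.13) = 17.63 dB → 17.6 dB

17.6 dB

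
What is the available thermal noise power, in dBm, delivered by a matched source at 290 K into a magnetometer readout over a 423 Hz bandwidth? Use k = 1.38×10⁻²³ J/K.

−147.7 dBm

P_n = kTB = 1.38×10⁻²³ × 290 × 4.23×10² = 1.69×10⁻¹⁸ W
In dBm: 10 log₁₀(1.69×10⁻¹⁸ / 10⁻³) = −147.7 dBm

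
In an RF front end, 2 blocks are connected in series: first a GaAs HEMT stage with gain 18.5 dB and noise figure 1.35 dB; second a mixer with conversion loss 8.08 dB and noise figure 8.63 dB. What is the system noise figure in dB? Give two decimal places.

Convert to linear (a loss of L dB is a gain of −L dB): F_i = 10^(NF_i/10), G_i = 10^(G_i,dB/10)
  Stage 1: F_1 = 10^(1.35/10) = 1.365, G_1 = 10^(18.5/10) = 70.79
  Stage 2: F_2 = 10^(8.63/10) = 7.295, G_2 = 10^(−8.08/10) = 0.1556
Friis cascade:
  F = 1.365 + (7.295 − 1)/70.79 = 1.453
NF = 10 log₁₀(1.453) = 1.62 dB

1.62 dB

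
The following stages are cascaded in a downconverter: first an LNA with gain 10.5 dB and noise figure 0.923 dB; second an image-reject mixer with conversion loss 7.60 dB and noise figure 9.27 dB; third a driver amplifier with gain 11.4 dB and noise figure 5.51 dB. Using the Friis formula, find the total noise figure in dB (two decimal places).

5.07 dB

Convert to linear (a loss of L dB is a gain of −L dB): F_i = 10^(NF_i/10), G_i = 10^(G_i,dB/10)
  Stage 1: F_1 = 10^(0.923/10) = 1.237, G_1 = 10^(10.5/10) = 11.22
  Stage 2: F_2 = 10^(9.27/10) = 8.453, G_2 = 10^(−7.60/10) = 0.1738
  Stage 3: F_3 = 10^(5.51/10) = 3.556, G_3 = 10^(11.4/10) = 13.80
Friis cascade:
  F = 1.237 + (8.453 − 1)/11.22 + (3.556 − 1)/1.950 = 3.212
NF = 10 log₁₀(3.212) = 5.07 dB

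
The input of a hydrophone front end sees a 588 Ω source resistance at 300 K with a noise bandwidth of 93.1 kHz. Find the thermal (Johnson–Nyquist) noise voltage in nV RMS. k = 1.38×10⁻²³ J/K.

V_n = √(4kTRB)
4kTRB = 4 × 1.38×10⁻²³ × 300 × 5.88×10² × 9.31×10⁴ = 9.07×10⁻¹³ V²
V_n = √(9.07×10⁻¹³) = 9.52×10⁻⁷ V = 952 nV

952 nV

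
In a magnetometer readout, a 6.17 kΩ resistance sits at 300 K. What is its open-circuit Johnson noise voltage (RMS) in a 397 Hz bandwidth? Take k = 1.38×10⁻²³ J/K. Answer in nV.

V_n = √(4kTRB)
4kTRB = 4 × 1.38×10⁻²³ × 300 × 6.17×10³ × 3.97×10² = 4.06×10⁻¹⁴ V²
V_n = √(4.06×10⁻¹⁴) = 2.01×10⁻⁷ V = 201 nV

201 nV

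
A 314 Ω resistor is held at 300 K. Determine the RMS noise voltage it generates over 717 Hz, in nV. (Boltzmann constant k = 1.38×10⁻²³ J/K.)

V_n = √(4kTRB)
4kTRB = 4 × 1.38×10⁻²³ × 300 × 3.14×10² × 7.17×10² = 3.73×10⁻¹⁵ V²
V_n = √(3.73×10⁻¹⁵) = 6.11×10⁻⁸ V = 61.1 nV

61.1 nV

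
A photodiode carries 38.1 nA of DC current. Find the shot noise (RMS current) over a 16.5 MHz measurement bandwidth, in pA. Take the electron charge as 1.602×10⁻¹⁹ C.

I_n = √(2qI·B)
2qI·B = 2 × 1.602×10⁻¹⁹ × 3.81×10⁻⁸ × 1.65×10⁷ = 2.01×10⁻¹⁹ A²
I_n = √(2.01×10⁻¹⁹) = 4.49×10⁻¹⁰ A = 449 pA

449 pA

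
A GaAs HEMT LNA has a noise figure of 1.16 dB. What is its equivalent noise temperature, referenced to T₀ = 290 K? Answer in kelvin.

88.8 K

F = 10^(1.16/10) = 1.30617
T_e = (F − 1)·T₀ = (1.30617 − 1) × 290 = 88.8 K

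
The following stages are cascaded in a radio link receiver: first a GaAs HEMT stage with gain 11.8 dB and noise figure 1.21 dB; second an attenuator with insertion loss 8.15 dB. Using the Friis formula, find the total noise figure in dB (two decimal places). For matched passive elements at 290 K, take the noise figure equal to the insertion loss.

Convert to linear (a loss of L dB is a gain of −L dB): F_i = 10^(NF_i/10), G_i = 10^(G_i,dB/10)
  Stage 1: F_1 = 10^(1.21/10) = 1.321, G_1 = 10^(11.8/10) = 15.14
  Stage 2: F_2 = 10^(8.15/10) = 6.531, G_2 = 10^(−8.15/10) = 0.1531
Friis cascade:
  F = 1.321 + (6.531 − 1)/15.14 = 1.687
NF = 10 log₁₀(1.687) = 2.27 dB

2.27 dB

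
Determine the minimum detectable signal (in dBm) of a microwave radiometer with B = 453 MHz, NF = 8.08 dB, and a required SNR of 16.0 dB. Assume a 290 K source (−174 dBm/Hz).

−63.4 dBm

Sensitivity = −174 + 10 log₁₀(B) + NF + SNR_min
= −174 + 86.56 + 8.08 + 16.0
= −63.36 dBm → −63.4 dBm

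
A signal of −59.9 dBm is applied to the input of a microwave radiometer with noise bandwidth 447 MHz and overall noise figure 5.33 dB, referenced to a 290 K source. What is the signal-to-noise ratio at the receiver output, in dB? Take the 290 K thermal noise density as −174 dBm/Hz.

Noise floor: N = −174 + 10 log₁₀(B) + NF
10 log₁₀(4.47×10⁸) = 86.5 dB
N = −174 + 86.5 + 5.33 = −82.17 dBm
SNR = P_sig − N = −59.9 − (−82.17) = 22.27 dB → 22.3 dB

22.3 dB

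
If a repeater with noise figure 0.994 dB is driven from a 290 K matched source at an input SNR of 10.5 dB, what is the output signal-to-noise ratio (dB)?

By definition F = SNR_in/SNR_out, so in dB: SNR_out = SNR_in − NF
SNR_out = 10.5 − 0.994 = 9.506 dB

9.506 dB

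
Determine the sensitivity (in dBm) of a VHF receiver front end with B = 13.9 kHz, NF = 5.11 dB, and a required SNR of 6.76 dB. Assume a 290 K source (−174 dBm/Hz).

Sensitivity = −174 + 10 log₁₀(B) + NF + SNR_min
= −174 + 41.43 + 5.11 + 6.76
= −120.70 dBm → −120.7 dBm

−120.7 dBm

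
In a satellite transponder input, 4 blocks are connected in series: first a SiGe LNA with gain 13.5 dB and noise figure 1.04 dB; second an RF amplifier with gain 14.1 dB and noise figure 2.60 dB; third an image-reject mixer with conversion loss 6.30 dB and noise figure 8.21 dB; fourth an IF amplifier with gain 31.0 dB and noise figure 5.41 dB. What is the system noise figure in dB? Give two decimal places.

Convert to linear (a loss of L dB is a gain of −L dB): F_i = 10^(NF_i/10), G_i = 10^(G_i,dB/10)
  Stage 1: F_1 = 10^(1.04/10) = 1.271, G_1 = 10^(13.5/10) = 22.39
  Stage 2: F_2 = 10^(2.60/10) = 1.820, G_2 = 10^(14.1/10) = 25.70
  Stage 3: F_3 = 10^(8.21/10) = 6.622, G_3 = 10^(−6.30/10) = 0.2344
  Stage 4: F_4 = 10^(5.41/10) = 3.475, G_4 = 10^(31.0/10) = 1259
Friis cascade:
  F = 1.271 + (1.820 − 1)/22.39 + (6.622 − 1)/575.4 + (3.475 − 1)/134.9 = 1.335
NF = 10 log₁₀(1.335) = 1.26 dB

1.26 dB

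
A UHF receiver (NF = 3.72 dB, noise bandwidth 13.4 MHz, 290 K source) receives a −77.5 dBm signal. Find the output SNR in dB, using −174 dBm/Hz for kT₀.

21.5 dB

Noise floor: N = −174 + 10 log₁₀(B) + NF
10 log₁₀(1.34×10⁷) = 71.27 dB
N = −174 + 71.27 + 3.72 = −99.01 dBm
SNR = P_sig − N = −77.5 − (−99.01) = 21.51 dB → 21.5 dB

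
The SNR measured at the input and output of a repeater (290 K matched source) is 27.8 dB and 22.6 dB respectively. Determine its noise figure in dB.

NF (dB) = SNR_in(dB) − SNR_out(dB) when the source is at T₀
NF = 27.8 − 22.6 = 5.2 dB

5.2 dB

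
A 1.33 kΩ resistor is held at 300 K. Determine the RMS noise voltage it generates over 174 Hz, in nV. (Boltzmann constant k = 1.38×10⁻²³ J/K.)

V_n = √(4kTRB)
4kTRB = 4 × 1.38×10⁻²³ × 300 × 1.33×10³ × 1.74×10² = 3.83×10⁻¹⁵ V²
V_n = √(3.83×10⁻¹⁵) = 6.19×10⁻⁸ V = 61.9 nV

61.9 nV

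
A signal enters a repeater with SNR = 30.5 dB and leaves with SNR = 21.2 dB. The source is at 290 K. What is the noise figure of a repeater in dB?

9.3 dB

NF (dB) = SNR_in(dB) − SNR_out(dB) when the source is at T₀
NF = 30.5 − 21.2 = 9.3 dB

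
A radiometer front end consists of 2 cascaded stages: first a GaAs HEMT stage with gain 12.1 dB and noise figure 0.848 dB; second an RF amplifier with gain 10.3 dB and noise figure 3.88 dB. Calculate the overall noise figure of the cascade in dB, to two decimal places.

1.15 dB

Convert to linear (a loss of L dB is a gain of −L dB): F_i = 10^(NF_i/10), G_i = 10^(G_i,dB/10)
  Stage 1: F_1 = 10^(0.848/10) = 1.216, G_1 = 10^(12.1/10) = 16.22
  Stage 2: F_2 = 10^(3.88/10) = 2.443, G_2 = 10^(10.3/10) = 10.72
Friis cascade:
  F = 1.216 + (2.443 − 1)/16.22 = 1.305
NF = 10 log₁₀(1.305) = 1.15 dB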